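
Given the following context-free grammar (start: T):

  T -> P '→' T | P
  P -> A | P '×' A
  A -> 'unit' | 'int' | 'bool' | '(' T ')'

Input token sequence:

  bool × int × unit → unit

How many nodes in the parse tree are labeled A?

[T [P [P [P [A bool]] × [A int]] × [A unit]] → [T [P [A unit]]]]

4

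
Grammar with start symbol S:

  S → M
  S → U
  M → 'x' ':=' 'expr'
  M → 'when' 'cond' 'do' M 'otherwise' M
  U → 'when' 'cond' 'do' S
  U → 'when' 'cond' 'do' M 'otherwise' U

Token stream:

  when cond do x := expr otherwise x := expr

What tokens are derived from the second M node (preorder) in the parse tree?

x := expr

[S [M when cond do [M x := expr] otherwise [M x := expr]]]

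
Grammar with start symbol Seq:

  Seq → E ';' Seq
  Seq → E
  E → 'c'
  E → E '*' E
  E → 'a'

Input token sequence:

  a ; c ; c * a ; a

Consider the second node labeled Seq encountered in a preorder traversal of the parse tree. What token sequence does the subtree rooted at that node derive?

c ; c * a ; a

[Seq [E a] ; [Seq [E c] ; [Seq [E [E c] * [E a]] ; [Seq [E a]]]]]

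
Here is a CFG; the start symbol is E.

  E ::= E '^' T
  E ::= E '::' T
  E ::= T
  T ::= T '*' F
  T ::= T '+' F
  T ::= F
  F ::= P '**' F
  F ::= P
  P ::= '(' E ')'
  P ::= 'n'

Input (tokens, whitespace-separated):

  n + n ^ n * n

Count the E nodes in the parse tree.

[E [E [T [T [F [P n]]] + [F [P n]]]] ^ [T [T [F [P n]]] * [F [P n]]]]

2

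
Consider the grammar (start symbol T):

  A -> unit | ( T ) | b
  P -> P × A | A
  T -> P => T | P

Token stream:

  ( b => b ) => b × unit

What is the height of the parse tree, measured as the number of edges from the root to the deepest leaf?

[T [P [A ( [T [P [A b]] => [T [P [A b]]]] )]] => [T [P [P [A b]] × [A unit]]]]

7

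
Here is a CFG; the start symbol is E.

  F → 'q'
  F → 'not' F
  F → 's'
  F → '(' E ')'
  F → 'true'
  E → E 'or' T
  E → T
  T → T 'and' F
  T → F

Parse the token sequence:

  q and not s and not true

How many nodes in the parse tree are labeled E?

1

[E [T [T [T [F q]] and [F not [F s]]] and [F not [F true]]]]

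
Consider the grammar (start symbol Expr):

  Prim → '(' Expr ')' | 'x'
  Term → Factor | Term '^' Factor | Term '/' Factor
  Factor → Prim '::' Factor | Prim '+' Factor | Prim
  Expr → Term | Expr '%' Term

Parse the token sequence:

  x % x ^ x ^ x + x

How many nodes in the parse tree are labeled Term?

[Expr [Expr [Term [Factor [Prim x]]]] % [Term [Term [Term [Factor [Prim x]]] ^ [Factor [Prim x]]] ^ [Factor [Prim x] + [Factor [Prim x]]]]]

4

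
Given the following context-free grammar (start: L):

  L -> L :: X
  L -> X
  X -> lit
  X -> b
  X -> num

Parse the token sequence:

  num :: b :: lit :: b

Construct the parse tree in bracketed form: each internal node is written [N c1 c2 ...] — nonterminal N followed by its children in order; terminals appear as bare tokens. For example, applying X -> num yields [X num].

L
L :: X
L :: X :: X
L :: X :: X :: X
X :: X :: X :: X
num :: X :: X :: X
num :: b :: X :: X
num :: b :: lit :: X
num :: b :: lit :: b

[L [L [L [L [X num]] :: [X b]] :: [X lit]] :: [X b]]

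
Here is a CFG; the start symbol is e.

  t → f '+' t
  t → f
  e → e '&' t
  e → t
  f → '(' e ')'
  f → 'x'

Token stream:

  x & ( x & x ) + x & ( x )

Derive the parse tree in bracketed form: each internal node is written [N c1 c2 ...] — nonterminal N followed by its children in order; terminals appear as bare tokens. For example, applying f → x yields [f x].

e
e & t
e & t & t
t & t & t
f & t & t
x & t & t
x & f + t & t
x & ( e ) + t & t
x & ( e & t ) + t & t
x & ( t & t ) + t & t
x & ( f & t ) + t & t
x & ( x & t ) + t & t
x & ( x & f ) + t & t
x & ( x & x ) + t & t
x & ( x & x ) + f & t
x & ( x & x ) + x & t
x & ( x & x ) + x & f
x & ( x & x ) + x & ( e )
x & ( x & x ) + x & ( t )
x & ( x & x ) + x & ( f )
x & ( x & x ) + x & ( x )

[e [e [e [t [f x]]] & [t [f ( [e [e [t [f x]]] & [t [f x]]] )] + [t [f x]]]] & [t [f ( [e [t [f x]]] )]]]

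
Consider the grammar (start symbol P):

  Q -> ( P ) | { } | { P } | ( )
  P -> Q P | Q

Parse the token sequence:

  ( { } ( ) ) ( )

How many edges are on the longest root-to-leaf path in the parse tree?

[P [Q ( [P [Q { }] [P [Q ( )]]] )] [P [Q ( )]]]

5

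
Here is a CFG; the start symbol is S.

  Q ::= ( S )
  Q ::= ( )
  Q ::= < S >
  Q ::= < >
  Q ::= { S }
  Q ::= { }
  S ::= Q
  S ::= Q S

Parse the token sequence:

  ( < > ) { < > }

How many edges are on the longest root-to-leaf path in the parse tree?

5

[S [Q ( [S [Q < >]] )] [S [Q { [S [Q < >]] }]]]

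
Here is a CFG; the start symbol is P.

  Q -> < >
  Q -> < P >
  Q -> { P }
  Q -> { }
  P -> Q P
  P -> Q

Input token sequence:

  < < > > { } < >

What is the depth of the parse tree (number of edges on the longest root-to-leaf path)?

4

[P [Q < [P [Q < >]] >] [P [Q { }] [P [Q < >]]]]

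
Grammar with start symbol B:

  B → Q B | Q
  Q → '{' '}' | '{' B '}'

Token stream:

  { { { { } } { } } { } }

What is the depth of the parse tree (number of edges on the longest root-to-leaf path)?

8

[B [Q { [B [Q { [B [Q { [B [Q { }]] }] [B [Q { }]]] }] [B [Q { }]]] }]]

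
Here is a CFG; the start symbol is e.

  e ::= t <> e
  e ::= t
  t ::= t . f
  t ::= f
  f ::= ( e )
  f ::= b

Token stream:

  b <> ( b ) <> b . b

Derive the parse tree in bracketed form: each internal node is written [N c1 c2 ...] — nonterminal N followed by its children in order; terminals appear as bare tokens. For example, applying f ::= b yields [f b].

e
t <> e
f <> e
b <> e
b <> t <> e
b <> f <> e
b <> ( e ) <> e
b <> ( t ) <> e
b <> ( f ) <> e
b <> ( b ) <> e
b <> ( b ) <> t
b <> ( b ) <> t . f
b <> ( b ) <> f . f
b <> ( b ) <> b . f
b <> ( b ) <> b . b

[e [t [f b]] <> [e [t [f ( [e [t [f b]]] )]] <> [e [t [t [f b]] . [f b]]]]]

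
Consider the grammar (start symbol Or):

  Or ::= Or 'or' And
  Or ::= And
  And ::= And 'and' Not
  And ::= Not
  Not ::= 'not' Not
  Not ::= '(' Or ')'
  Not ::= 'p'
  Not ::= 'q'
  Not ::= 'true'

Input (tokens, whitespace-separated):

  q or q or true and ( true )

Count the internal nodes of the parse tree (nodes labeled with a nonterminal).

14

[Or [Or [Or [And [Not q]]] or [And [Not q]]] or [And [And [Not true]] and [Not ( [Or [And [Not true]]] )]]]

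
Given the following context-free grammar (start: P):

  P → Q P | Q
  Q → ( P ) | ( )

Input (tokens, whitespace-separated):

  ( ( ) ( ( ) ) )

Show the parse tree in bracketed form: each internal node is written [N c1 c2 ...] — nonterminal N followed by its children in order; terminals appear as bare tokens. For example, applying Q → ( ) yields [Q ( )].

P
Q
( P )
( Q P )
( ( ) P )
( ( ) Q )
( ( ) ( P ) )
( ( ) ( Q ) )
( ( ) ( ( ) ) )

[P [Q ( [P [Q ( )] [P [Q ( [P [Q ( )]] )]]] )]]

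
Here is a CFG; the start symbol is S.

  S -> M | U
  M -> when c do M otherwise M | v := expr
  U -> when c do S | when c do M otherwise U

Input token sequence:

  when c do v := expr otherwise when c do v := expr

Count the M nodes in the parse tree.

2

[S [U when c do [M v := expr] otherwise [U when c do [S [M v := expr]]]]]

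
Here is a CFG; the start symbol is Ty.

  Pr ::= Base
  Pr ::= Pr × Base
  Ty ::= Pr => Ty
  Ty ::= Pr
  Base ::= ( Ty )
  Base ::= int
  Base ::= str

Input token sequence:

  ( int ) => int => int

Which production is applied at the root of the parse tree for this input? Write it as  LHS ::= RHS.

[Ty [Pr [Base ( [Ty [Pr [Base int]]] )]] => [Ty [Pr [Base int]] => [Ty [Pr [Base int]]]]]

Ty ::= Pr => Ty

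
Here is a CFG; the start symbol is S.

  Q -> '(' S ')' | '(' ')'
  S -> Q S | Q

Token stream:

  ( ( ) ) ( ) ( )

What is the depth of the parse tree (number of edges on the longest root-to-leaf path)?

4

[S [Q ( [S [Q ( )]] )] [S [Q ( )] [S [Q ( )]]]]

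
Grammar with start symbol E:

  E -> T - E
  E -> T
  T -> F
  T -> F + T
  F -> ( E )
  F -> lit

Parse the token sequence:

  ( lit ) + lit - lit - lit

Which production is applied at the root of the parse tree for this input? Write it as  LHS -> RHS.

[E [T [F ( [E [T [F lit]]] )] + [T [F lit]]] - [E [T [F lit]] - [E [T [F lit]]]]]

E -> T - E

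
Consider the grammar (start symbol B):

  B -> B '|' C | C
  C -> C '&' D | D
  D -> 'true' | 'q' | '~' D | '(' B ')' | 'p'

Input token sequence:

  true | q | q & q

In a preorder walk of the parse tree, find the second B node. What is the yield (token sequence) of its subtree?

true | q

[B [B [B [C [D true]]] | [C [D q]]] | [C [C [D q]] & [D q]]]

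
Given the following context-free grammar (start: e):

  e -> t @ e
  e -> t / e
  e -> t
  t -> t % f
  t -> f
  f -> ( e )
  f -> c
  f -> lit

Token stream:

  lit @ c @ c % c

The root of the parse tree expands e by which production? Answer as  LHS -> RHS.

e -> t @ e

[e [t [f lit]] @ [e [t [f c]] @ [e [t [t [f c]] % [f c]]]]]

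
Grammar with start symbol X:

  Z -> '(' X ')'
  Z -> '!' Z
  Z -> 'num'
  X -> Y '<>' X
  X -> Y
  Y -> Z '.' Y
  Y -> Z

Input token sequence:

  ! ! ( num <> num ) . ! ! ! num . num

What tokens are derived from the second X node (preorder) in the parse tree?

[X [Y [Z ! [Z ! [Z ( [X [Y [Z num]] <> [X [Y [Z num]]]] )]]] . [Y [Z ! [Z ! [Z ! [Z num]]]] . [Y [Z num]]]]]

num <> num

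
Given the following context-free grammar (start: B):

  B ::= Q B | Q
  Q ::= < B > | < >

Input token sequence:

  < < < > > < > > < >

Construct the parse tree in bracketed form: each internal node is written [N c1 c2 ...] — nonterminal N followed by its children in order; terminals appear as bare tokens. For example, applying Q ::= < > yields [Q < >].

[B [Q < [B [Q < [B [Q < >]] >] [B [Q < >]]] >] [B [Q < >]]]

B
Q B
< B > B
< Q B > B
< < B > B > B
< < Q > B > B
< < < > > B > B
< < < > > Q > B
< < < > > < > > B
< < < > > < > > Q
< < < > > < > > < >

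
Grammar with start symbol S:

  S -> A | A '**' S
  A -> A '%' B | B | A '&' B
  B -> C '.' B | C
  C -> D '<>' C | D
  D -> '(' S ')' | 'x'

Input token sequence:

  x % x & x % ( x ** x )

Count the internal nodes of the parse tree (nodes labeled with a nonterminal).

27

[S [A [A [A [A [B [C [D x]]]] % [B [C [D x]]]] & [B [C [D x]]]] % [B [C [D ( [S [A [B [C [D x]]]] ** [S [A [B [C [D x]]]]]] )]]]]]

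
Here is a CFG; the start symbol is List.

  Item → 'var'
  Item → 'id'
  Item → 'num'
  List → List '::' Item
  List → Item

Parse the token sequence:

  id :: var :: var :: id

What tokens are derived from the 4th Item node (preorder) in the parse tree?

[List [List [List [List [Item id]] :: [Item var]] :: [Item var]] :: [Item id]]

id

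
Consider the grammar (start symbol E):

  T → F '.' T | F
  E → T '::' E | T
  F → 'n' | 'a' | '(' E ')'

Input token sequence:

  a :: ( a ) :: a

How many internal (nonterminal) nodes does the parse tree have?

[E [T [F a]] :: [E [T [F ( [E [T [F a]]] )]] :: [E [T [F a]]]]]

12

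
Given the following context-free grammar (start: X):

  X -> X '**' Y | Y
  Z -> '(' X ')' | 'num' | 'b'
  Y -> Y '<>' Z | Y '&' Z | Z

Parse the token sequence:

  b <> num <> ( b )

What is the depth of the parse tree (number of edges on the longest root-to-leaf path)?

6

[X [Y [Y [Y [Z b]] <> [Z num]] <> [Z ( [X [Y [Z b]]] )]]]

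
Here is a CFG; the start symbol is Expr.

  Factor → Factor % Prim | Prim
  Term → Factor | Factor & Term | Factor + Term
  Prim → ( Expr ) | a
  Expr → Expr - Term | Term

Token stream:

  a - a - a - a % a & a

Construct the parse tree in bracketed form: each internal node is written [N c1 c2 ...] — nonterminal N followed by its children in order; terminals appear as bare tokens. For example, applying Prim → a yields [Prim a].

[Expr [Expr [Expr [Expr [Term [Factor [Prim a]]]] - [Term [Factor [Prim a]]]] - [Term [Factor [Prim a]]]] - [Term [Factor [Factor [Prim a]] % [Prim a]] & [Term [Factor [Prim a]]]]]

Expr
Expr - Term
Expr - Term - Term
Expr - Term - Term - Term
Term - Term - Term - Term
Factor - Term - Term - Term
Prim - Term - Term - Term
a - Term - Term - Term
a - Factor - Term - Term
a - Prim - Term - Term
a - a - Term - Term
a - a - Factor - Term
a - a - Prim - Term
a - a - a - Term
a - a - a - Factor & Term
a - a - a - Factor % Prim & Term
a - a - a - Prim % Prim & Term
a - a - a - a % Prim & Term
a - a - a - a % a & Term
a - a - a - a % a & Factor
a - a - a - a % a & Prim
a - a - a - a % a & a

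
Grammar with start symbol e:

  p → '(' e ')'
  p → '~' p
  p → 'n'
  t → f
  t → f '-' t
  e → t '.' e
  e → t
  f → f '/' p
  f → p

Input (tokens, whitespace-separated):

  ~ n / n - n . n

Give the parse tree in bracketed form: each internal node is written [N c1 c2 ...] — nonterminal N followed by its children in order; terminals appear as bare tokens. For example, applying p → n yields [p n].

e
t . e
f - t . e
f / p - t . e
p / p - t . e
~ p / p - t . e
~ n / p - t . e
~ n / n - t . e
~ n / n - f . e
~ n / n - p . e
~ n / n - n . e
~ n / n - n . t
~ n / n - n . f
~ n / n - n . p
~ n / n - n . n

[e [t [f [f [p ~ [p n]]] / [p n]] - [t [f [p n]]]] . [e [t [f [p n]]]]]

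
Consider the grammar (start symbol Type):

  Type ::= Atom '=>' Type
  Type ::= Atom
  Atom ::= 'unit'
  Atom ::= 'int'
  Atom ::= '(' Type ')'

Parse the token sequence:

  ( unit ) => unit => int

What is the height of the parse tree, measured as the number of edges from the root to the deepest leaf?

4

[Type [Atom ( [Type [Atom unit]] )] => [Type [Atom unit] => [Type [Atom int]]]]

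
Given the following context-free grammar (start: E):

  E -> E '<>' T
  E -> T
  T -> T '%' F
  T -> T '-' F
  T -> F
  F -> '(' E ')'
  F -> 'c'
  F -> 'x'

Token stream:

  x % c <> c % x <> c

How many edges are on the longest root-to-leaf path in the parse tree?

[E [E [E [T [T [F x]] % [F c]]] <> [T [T [F c]] % [F x]]] <> [T [F c]]]

6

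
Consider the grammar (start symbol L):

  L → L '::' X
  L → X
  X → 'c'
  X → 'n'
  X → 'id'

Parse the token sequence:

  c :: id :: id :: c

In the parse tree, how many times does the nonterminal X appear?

[L [L [L [L [X c]] :: [X id]] :: [X id]] :: [X c]]

4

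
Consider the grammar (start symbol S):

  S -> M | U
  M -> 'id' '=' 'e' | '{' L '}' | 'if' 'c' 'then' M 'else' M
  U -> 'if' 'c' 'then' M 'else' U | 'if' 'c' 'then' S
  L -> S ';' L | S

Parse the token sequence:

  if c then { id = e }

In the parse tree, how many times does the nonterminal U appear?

[S [U if c then [S [M { [L [S [M id = e]]] }]]]]

1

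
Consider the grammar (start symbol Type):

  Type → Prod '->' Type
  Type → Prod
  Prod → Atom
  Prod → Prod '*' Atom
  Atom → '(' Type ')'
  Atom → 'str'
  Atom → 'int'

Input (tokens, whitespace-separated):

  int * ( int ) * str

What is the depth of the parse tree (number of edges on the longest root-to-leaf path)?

[Type [Prod [Prod [Prod [Atom int]] * [Atom ( [Type [Prod [Atom int]]] )]] * [Atom str]]]

7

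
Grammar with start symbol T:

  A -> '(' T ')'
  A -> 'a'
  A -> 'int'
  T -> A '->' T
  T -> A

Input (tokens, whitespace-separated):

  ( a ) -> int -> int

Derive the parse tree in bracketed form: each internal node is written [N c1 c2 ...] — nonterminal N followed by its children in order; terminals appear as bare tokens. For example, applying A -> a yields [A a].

T
A -> T
( T ) -> T
( A ) -> T
( a ) -> T
( a ) -> A -> T
( a ) -> int -> T
( a ) -> int -> A
( a ) -> int -> int

[T [A ( [T [A a]] )] -> [T [A int] -> [T [A int]]]]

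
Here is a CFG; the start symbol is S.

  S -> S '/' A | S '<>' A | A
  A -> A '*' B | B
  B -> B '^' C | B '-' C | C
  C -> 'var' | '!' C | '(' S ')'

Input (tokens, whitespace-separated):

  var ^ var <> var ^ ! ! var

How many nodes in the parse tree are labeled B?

4

[S [S [A [B [B [C var]] ^ [C var]]]] <> [A [B [B [C var]] ^ [C ! [C ! [C var]]]]]]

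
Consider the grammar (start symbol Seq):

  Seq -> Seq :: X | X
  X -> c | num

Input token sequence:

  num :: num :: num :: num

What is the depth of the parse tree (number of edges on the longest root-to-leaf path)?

[Seq [Seq [Seq [Seq [X num]] :: [X num]] :: [X num]] :: [X num]]

5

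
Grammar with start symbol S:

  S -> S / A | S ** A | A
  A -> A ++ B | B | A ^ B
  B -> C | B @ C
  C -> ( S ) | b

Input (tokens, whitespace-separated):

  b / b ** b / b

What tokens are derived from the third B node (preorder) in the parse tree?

b

[S [S [S [S [A [B [C b]]]] / [A [B [C b]]]] ** [A [B [C b]]]] / [A [B [C b]]]]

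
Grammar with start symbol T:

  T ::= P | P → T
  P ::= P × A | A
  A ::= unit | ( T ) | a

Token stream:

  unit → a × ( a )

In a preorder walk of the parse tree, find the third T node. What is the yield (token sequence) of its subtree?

a

[T [P [A unit]] → [T [P [P [A a]] × [A ( [T [P [A a]]] )]]]]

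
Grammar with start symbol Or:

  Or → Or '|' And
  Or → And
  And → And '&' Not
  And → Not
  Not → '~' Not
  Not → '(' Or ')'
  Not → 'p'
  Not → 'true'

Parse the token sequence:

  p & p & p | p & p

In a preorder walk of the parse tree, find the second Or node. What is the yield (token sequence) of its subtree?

p & p & p

[Or [Or [And [And [And [Not p]] & [Not p]] & [Not p]]] | [And [And [Not p]] & [Not p]]]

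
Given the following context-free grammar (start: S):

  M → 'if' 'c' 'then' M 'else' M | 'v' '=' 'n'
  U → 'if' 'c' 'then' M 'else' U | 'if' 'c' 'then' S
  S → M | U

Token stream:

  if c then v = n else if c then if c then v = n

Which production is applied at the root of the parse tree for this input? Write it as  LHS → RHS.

[S [U if c then [M v = n] else [U if c then [S [U if c then [S [M v = n]]]]]]]

S → U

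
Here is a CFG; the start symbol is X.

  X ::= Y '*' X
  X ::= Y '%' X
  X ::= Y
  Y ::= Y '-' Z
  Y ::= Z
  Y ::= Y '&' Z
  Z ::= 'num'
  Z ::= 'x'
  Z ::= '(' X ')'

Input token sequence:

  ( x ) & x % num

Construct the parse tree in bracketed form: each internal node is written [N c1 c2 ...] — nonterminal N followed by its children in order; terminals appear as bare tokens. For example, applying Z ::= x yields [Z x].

X
Y % X
Y & Z % X
Z & Z % X
( X ) & Z % X
( Y ) & Z % X
( Z ) & Z % X
( x ) & Z % X
( x ) & x % X
( x ) & x % Y
( x ) & x % Z
( x ) & x % num

[X [Y [Y [Z ( [X [Y [Z x]]] )]] & [Z x]] % [X [Y [Z num]]]]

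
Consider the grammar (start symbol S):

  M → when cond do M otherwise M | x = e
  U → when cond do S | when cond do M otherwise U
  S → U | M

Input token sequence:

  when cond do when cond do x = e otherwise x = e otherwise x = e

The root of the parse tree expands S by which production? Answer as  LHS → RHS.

[S [M when cond do [M when cond do [M x = e] otherwise [M x = e]] otherwise [M x = e]]]

S → M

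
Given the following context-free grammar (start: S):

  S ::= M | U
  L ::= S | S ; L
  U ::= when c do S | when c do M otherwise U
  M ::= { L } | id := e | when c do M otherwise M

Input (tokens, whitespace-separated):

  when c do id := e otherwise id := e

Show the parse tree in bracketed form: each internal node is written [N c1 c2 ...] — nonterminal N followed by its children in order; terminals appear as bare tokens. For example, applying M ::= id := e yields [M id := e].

[S [M when c do [M id := e] otherwise [M id := e]]]

S
M
when c do M otherwise M
when c do id := e otherwise M
when c do id := e otherwise id := e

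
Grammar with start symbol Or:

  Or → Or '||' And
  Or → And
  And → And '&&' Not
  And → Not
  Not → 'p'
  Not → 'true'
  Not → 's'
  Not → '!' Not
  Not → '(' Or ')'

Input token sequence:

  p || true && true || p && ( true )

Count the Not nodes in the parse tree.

6

[Or [Or [Or [And [Not p]]] || [And [And [Not true]] && [Not true]]] || [And [And [Not p]] && [Not ( [Or [And [Not true]]] )]]]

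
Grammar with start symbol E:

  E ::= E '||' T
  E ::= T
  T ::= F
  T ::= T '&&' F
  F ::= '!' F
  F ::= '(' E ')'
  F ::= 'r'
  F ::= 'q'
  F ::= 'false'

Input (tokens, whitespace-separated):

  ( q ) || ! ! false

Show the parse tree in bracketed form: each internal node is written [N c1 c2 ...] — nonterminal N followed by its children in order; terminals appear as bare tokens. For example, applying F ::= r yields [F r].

[E [E [T [F ( [E [T [F q]]] )]]] || [T [F ! [F ! [F false]]]]]

E
E || T
T || T
F || T
( E ) || T
( T ) || T
( F ) || T
( q ) || T
( q ) || F
( q ) || ! F
( q ) || ! ! F
( q ) || ! ! false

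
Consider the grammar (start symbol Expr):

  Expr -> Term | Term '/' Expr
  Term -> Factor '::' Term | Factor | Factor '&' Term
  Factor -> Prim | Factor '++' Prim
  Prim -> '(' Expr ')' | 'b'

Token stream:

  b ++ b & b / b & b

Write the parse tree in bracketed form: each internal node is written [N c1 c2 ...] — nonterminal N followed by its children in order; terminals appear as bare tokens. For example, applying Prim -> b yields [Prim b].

Expr
Term / Expr
Factor & Term / Expr
Factor ++ Prim & Term / Expr
Prim ++ Prim & Term / Expr
b ++ Prim & Term / Expr
b ++ b & Term / Expr
b ++ b & Factor / Expr
b ++ b & Prim / Expr
b ++ b & b / Expr
b ++ b & b / Term
b ++ b & b / Factor & Term
b ++ b & b / Prim & Term
b ++ b & b / b & Term
b ++ b & b / b & Factor
b ++ b & b / b & Prim
b ++ b & b / b & b

[Expr [Term [Factor [Factor [Prim b]] ++ [Prim b]] & [Term [Factor [Prim b]]]] / [Expr [Term [Factor [Prim b]] & [Term [Factor [Prim b]]]]]]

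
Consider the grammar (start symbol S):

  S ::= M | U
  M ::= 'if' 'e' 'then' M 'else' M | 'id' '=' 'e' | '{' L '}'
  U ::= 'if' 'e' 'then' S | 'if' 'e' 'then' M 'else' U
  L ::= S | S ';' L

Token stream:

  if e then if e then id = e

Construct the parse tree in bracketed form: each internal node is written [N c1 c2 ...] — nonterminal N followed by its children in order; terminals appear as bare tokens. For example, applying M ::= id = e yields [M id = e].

[S [U if e then [S [U if e then [S [M id = e]]]]]]

S
U
if e then S
if e then U
if e then if e then S
if e then if e then M
if e then if e then id = e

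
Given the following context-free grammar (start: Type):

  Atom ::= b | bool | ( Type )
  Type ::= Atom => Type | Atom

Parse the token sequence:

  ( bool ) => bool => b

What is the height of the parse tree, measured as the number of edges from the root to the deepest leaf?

[Type [Atom ( [Type [Atom bool]] )] => [Type [Atom bool] => [Type [Atom b]]]]

4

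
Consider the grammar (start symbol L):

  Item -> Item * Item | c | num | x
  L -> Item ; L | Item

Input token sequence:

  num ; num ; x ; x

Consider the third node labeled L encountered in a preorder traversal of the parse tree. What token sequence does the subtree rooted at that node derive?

x ; x

[L [Item num] ; [L [Item num] ; [L [Item x] ; [L [Item x]]]]]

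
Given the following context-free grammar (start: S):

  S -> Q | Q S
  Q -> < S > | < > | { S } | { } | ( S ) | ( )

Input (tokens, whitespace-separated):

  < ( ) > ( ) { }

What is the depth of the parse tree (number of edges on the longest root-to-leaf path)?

[S [Q < [S [Q ( )]] >] [S [Q ( )] [S [Q { }]]]]

4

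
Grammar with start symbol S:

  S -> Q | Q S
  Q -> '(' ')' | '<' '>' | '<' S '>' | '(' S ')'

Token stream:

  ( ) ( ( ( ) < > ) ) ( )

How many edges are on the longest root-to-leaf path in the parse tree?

8

[S [Q ( )] [S [Q ( [S [Q ( [S [Q ( )] [S [Q < >]]] )]] )] [S [Q ( )]]]]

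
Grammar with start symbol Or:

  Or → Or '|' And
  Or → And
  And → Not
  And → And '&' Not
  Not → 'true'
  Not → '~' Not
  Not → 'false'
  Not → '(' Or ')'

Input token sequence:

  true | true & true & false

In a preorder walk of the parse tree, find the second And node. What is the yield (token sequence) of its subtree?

true & true & false

[Or [Or [And [Not true]]] | [And [And [And [Not true]] & [Not true]] & [Not false]]]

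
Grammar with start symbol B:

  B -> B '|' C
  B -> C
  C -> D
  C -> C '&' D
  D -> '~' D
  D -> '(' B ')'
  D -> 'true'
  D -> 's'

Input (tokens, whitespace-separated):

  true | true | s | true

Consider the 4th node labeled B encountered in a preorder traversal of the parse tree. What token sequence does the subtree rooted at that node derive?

true

[B [B [B [B [C [D true]]] | [C [D true]]] | [C [D s]]] | [C [D true]]]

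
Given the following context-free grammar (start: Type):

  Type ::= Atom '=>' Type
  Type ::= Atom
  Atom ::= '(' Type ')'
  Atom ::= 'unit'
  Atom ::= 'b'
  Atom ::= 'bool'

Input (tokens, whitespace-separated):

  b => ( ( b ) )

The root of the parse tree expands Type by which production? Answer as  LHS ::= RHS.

Type ::= Atom '=>' Type

[Type [Atom b] => [Type [Atom ( [Type [Atom ( [Type [Atom b]] )]] )]]]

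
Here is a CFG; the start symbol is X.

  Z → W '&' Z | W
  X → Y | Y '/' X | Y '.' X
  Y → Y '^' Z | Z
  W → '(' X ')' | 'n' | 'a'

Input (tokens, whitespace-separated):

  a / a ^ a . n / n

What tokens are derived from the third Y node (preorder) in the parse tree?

[X [Y [Z [W a]]] / [X [Y [Y [Z [W a]]] ^ [Z [W a]]] . [X [Y [Z [W n]]] / [X [Y [Z [W n]]]]]]]

a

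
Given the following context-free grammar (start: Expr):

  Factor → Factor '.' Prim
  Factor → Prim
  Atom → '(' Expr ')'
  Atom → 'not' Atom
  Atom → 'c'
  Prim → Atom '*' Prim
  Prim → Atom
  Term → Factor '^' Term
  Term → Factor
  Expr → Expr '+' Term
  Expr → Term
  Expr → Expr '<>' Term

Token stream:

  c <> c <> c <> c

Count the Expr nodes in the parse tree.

4

[Expr [Expr [Expr [Expr [Term [Factor [Prim [Atom c]]]]] <> [Term [Factor [Prim [Atom c]]]]] <> [Term [Factor [Prim [Atom c]]]]] <> [Term [Factor [Prim [Atom c]]]]]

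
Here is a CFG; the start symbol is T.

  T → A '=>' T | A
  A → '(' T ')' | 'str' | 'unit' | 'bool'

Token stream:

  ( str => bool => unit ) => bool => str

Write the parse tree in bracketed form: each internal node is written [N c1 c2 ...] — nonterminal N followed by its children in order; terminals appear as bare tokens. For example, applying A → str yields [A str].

T
A => T
( T ) => T
( A => T ) => T
( str => T ) => T
( str => A => T ) => T
( str => bool => T ) => T
( str => bool => A ) => T
( str => bool => unit ) => T
( str => bool => unit ) => A => T
( str => bool => unit ) => bool => T
( str => bool => unit ) => bool => A
( str => bool => unit ) => bool => str

[T [A ( [T [A str] => [T [A bool] => [T [A unit]]]] )] => [T [A bool] => [T [A str]]]]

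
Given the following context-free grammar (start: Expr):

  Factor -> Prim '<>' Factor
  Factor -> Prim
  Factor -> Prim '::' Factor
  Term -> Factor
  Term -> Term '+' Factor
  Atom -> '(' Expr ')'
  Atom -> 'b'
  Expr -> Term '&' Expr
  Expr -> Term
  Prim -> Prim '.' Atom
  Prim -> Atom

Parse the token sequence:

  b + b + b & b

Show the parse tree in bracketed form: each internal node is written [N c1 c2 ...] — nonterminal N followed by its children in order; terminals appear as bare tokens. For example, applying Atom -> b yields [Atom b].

[Expr [Term [Term [Term [Factor [Prim [Atom b]]]] + [Factor [Prim [Atom b]]]] + [Factor [Prim [Atom b]]]] & [Expr [Term [Factor [Prim [Atom b]]]]]]

Expr
Term & Expr
Term + Factor & Expr
Term + Factor + Factor & Expr
Factor + Factor + Factor & Expr
Prim + Factor + Factor & Expr
Atom + Factor + Factor & Expr
b + Factor + Factor & Expr
b + Prim + Factor & Expr
b + Atom + Factor & Expr
b + b + Factor & Expr
b + b + Prim & Expr
b + b + Atom & Expr
b + b + b & Expr
b + b + b & Term
b + b + b & Factor
b + b + b & Prim
b + b + b & Atom
b + b + b & b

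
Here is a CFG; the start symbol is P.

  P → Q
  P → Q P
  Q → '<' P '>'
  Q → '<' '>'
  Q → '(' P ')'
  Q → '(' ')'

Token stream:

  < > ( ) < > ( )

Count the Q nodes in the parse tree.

[P [Q < >] [P [Q ( )] [P [Q < >] [P [Q ( )]]]]]

4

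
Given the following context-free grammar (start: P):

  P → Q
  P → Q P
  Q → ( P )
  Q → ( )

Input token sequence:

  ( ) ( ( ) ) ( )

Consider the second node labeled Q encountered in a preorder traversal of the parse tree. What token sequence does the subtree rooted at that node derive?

[P [Q ( )] [P [Q ( [P [Q ( )]] )] [P [Q ( )]]]]

( ( ) )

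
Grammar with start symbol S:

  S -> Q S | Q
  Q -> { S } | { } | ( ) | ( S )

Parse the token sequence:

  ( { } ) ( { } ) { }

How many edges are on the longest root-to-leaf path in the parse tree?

5

[S [Q ( [S [Q { }]] )] [S [Q ( [S [Q { }]] )] [S [Q { }]]]]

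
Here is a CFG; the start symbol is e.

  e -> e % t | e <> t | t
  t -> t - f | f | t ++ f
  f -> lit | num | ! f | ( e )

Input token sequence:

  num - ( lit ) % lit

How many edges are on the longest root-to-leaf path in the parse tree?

7

[e [e [t [t [f num]] - [f ( [e [t [f lit]]] )]]] % [t [f lit]]]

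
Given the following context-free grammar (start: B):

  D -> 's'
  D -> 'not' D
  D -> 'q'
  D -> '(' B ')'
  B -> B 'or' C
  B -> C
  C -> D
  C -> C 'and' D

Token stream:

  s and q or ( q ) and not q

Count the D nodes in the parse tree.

[B [B [C [C [D s]] and [D q]]] or [C [C [D ( [B [C [D q]]] )]] and [D not [D q]]]]

6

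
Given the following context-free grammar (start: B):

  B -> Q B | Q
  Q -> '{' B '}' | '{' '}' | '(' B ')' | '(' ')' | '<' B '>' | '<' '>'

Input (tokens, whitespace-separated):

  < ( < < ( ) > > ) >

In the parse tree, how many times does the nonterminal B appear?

[B [Q < [B [Q ( [B [Q < [B [Q < [B [Q ( )]] >]] >]] )]] >]]

5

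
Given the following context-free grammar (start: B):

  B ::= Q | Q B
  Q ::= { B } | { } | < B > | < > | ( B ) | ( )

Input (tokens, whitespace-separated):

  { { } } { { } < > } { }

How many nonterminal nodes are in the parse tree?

12

[B [Q { [B [Q { }]] }] [B [Q { [B [Q { }] [B [Q < >]]] }] [B [Q { }]]]]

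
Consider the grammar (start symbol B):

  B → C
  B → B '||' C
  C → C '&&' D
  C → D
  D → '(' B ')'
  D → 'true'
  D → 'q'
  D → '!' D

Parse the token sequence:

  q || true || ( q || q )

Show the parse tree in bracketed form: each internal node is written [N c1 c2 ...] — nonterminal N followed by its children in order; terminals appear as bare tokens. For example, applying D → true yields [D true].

B
B || C
B || C || C
C || C || C
D || C || C
q || C || C
q || D || C
q || true || C
q || true || D
q || true || ( B )
q || true || ( B || C )
q || true || ( C || C )
q || true || ( D || C )
q || true || ( q || C )
q || true || ( q || D )
q || true || ( q || q )

[B [B [B [C [D q]]] || [C [D true]]] || [C [D ( [B [B [C [D q]]] || [C [D q]]] )]]]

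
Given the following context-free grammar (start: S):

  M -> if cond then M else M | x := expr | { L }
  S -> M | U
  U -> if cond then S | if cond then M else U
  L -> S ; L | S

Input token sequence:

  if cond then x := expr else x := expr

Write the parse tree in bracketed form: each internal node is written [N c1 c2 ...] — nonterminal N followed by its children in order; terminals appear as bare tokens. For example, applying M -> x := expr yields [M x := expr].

[S [M if cond then [M x := expr] else [M x := expr]]]

S
M
if cond then M else M
if cond then x := expr else M
if cond then x := expr else x := expr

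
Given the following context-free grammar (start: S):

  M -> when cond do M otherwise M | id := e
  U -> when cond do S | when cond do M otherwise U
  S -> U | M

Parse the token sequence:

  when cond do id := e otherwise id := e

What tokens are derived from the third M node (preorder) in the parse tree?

id := e

[S [M when cond do [M id := e] otherwise [M id := e]]]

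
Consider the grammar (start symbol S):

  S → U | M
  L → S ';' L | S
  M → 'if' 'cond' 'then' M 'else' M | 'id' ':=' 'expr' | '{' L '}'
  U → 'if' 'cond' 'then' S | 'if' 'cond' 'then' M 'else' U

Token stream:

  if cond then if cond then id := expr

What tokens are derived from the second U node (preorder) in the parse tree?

[S [U if cond then [S [U if cond then [S [M id := expr]]]]]]

if cond then id := expr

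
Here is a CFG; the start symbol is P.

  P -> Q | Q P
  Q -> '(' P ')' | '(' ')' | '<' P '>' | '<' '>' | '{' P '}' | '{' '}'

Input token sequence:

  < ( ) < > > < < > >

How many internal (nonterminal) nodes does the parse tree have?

10

[P [Q < [P [Q ( )] [P [Q < >]]] >] [P [Q < [P [Q < >]] >]]]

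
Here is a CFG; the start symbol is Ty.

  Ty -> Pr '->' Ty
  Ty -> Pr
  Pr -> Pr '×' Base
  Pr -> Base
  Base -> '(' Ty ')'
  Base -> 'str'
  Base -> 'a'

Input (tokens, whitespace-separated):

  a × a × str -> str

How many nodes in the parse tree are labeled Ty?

2

[Ty [Pr [Pr [Pr [Base a]] × [Base a]] × [Base str]] -> [Ty [Pr [Base str]]]]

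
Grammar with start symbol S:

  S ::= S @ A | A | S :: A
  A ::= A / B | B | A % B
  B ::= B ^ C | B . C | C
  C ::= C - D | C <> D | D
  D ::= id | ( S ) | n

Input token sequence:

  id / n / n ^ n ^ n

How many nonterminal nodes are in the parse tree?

19

[S [A [A [A [B [C [D id]]]] / [B [C [D n]]]] / [B [B [B [C [D n]]] ^ [C [D n]]] ^ [C [D n]]]]]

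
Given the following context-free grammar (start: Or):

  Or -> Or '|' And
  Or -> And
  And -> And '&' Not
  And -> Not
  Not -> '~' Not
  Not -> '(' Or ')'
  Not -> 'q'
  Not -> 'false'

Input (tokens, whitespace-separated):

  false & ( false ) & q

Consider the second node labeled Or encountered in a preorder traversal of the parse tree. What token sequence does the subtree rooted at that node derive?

[Or [And [And [And [Not false]] & [Not ( [Or [And [Not false]]] )]] & [Not q]]]

false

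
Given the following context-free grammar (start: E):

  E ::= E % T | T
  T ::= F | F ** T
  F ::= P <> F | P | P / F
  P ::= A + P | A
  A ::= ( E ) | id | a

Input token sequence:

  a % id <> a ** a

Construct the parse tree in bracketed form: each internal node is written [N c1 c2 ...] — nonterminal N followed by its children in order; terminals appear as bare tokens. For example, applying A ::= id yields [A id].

E
E % T
T % T
F % T
P % T
A % T
a % T
a % F ** T
a % P <> F ** T
a % A <> F ** T
a % id <> F ** T
a % id <> P ** T
a % id <> A ** T
a % id <> a ** T
a % id <> a ** F
a % id <> a ** P
a % id <> a ** A
a % id <> a ** a

[E [E [T [F [P [A a]]]]] % [T [F [P [A id]] <> [F [P [A a]]]] ** [T [F [P [A a]]]]]]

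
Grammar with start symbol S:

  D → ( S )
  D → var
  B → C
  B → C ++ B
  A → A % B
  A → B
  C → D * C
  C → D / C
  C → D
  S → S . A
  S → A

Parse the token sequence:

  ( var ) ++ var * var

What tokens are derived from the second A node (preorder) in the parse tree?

[S [A [B [C [D ( [S [A [B [C [D var]]]]] )]] ++ [B [C [D var] * [C [D var]]]]]]]

var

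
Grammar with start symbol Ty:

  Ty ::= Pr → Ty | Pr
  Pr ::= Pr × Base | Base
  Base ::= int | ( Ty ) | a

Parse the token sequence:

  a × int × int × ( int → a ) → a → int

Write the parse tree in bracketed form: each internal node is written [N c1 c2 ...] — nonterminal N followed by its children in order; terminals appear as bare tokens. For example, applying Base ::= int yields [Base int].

[Ty [Pr [Pr [Pr [Pr [Base a]] × [Base int]] × [Base int]] × [Base ( [Ty [Pr [Base int]] → [Ty [Pr [Base a]]]] )]] → [Ty [Pr [Base a]] → [Ty [Pr [Base int]]]]]

Ty
Pr → Ty
Pr × Base → Ty
Pr × Base × Base → Ty
Pr × Base × Base × Base → Ty
Base × Base × Base × Base → Ty
a × Base × Base × Base → Ty
a × int × Base × Base → Ty
a × int × int × Base → Ty
a × int × int × ( Ty ) → Ty
a × int × int × ( Pr → Ty ) → Ty
a × int × int × ( Base → Ty ) → Ty
a × int × int × ( int → Ty ) → Ty
a × int × int × ( int → Pr ) → Ty
a × int × int × ( int → Base ) → Ty
a × int × int × ( int → a ) → Ty
a × int × int × ( int → a ) → Pr → Ty
a × int × int × ( int → a ) → Base → Ty
a × int × int × ( int → a ) → a → Ty
a × int × int × ( int → a ) → a → Pr
a × int × int × ( int → a ) → a → Base
a × int × int × ( int → a ) → a → int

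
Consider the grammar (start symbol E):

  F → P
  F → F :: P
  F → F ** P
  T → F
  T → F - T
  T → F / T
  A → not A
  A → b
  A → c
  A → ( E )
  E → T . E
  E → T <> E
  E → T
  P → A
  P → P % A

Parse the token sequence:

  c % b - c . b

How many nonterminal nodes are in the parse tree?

16

[E [T [F [P [P [A c]] % [A b]]] - [T [F [P [A c]]]]] . [E [T [F [P [A b]]]]]]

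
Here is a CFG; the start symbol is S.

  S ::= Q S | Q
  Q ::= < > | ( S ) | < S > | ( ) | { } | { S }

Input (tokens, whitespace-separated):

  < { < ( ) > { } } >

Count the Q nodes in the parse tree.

[S [Q < [S [Q { [S [Q < [S [Q ( )]] >] [S [Q { }]]] }]] >]]

5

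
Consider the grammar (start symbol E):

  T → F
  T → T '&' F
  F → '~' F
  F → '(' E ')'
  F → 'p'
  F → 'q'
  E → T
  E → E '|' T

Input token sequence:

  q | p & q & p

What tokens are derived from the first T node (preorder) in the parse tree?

q

[E [E [T [F q]]] | [T [T [T [F p]] & [F q]] & [F p]]]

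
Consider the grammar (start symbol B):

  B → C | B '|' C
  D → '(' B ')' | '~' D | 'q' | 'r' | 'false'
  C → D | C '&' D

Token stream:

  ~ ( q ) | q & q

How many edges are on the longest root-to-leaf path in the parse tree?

8

[B [B [C [D ~ [D ( [B [C [D q]]] )]]]] | [C [C [D q]] & [D q]]]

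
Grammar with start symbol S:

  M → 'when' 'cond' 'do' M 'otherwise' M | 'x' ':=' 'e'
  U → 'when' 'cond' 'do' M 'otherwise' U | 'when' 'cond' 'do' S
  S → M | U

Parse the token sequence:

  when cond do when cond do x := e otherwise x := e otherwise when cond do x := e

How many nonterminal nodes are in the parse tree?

[S [U when cond do [M when cond do [M x := e] otherwise [M x := e]] otherwise [U when cond do [S [M x := e]]]]]

8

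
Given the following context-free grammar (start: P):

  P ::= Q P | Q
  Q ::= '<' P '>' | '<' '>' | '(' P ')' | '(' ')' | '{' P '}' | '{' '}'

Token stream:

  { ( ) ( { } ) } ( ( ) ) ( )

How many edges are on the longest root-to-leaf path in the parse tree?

[P [Q { [P [Q ( )] [P [Q ( [P [Q { }]] )]]] }] [P [Q ( [P [Q ( )]] )] [P [Q ( )]]]]

7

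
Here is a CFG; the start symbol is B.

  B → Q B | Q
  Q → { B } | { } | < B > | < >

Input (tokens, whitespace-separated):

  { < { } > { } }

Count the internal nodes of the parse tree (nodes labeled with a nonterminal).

8

[B [Q { [B [Q < [B [Q { }]] >] [B [Q { }]]] }]]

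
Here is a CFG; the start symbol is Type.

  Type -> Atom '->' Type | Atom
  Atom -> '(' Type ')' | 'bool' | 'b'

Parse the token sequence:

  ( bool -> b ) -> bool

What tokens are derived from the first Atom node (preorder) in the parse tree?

[Type [Atom ( [Type [Atom bool] -> [Type [Atom b]]] )] -> [Type [Atom bool]]]

( bool -> b )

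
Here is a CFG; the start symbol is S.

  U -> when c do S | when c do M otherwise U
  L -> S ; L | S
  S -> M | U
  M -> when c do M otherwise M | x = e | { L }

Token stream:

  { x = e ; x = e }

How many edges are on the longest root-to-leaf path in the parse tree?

[S [M { [L [S [M x = e]] ; [L [S [M x = e]]]] }]]

6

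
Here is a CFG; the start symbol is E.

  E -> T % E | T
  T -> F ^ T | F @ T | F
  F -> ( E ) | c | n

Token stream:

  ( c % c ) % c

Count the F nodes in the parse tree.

[E [T [F ( [E [T [F c]] % [E [T [F c]]]] )]] % [E [T [F c]]]]

4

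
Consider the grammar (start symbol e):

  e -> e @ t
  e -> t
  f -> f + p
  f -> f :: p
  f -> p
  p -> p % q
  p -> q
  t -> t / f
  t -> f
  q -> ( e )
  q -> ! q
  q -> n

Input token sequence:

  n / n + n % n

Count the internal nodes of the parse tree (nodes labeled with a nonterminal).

14

[e [t [t [f [p [q n]]]] / [f [f [p [q n]]] + [p [p [q n]] % [q n]]]]]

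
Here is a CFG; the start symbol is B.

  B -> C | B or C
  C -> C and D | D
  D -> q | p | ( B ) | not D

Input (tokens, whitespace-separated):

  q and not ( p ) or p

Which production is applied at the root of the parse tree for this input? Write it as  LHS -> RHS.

B -> B or C

[B [B [C [C [D q]] and [D not [D ( [B [C [D p]]] )]]]] or [C [D p]]]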